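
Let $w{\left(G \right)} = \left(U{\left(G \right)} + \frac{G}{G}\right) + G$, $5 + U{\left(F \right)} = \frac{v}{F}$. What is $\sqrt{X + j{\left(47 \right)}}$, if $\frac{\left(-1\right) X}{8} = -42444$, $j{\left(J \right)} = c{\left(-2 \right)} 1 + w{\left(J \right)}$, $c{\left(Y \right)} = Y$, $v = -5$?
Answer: $\frac{\sqrt{750160702}}{47} \approx 582.75$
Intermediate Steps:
$U{\left(F \right)} = -5 - \frac{5}{F}$
$w{\left(G \right)} = -4 + G - \frac{5}{G}$ ($w{\left(G \right)} = \left(\left(-5 - \frac{5}{G}\right) + \frac{G}{G}\right) + G = \left(\left(-5 - \frac{5}{G}\right) + 1\right) + G = \left(-4 - \frac{5}{G}\right) + G = -4 + G - \frac{5}{G}$)
$j{\left(J \right)} = -6 + J - \frac{5}{J}$ ($j{\left(J \right)} = \left(-2\right) 1 - \left(4 - J + \frac{5}{J}\right) = -2 - \left(4 - J + \frac{5}{J}\right) = -6 + J - \frac{5}{J}$)
$X = 339552$ ($X = \left(-8\right) \left(-42444\right) = 339552$)
$\sqrt{X + j{\left(47 \right)}} = \sqrt{339552 - \left(-41 + \frac{5}{47}\right)} = \sqrt{339552 - - \frac{1922}{47}} = \sqrt{339552 + \frac{1922}{47}} = \sqrt{\frac{15960866}{47}} = \frac{\sqrt{750160702}}{47}$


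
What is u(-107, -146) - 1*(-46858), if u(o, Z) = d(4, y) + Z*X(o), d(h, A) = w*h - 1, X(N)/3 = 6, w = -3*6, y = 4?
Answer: 44157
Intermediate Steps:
w = -18
X(N) = 18 (X(N) = 3*6 = 18)
d(h, A) = -1 - 18*h (d(h, A) = -18*h - 1 = -1 - 18*h)
u(o, Z) = -73 + 18*Z (u(o, Z) = (-1 - 18*4) + Z*18 = (-1 - 72) + 18*Z = -73 + 18*Z)
u(-107, -146) - 1*(-46858) = (-73 + 18*(-146)) - 1*(-46858) = (-73 - 2628) + 46858 = -2701 + 46858 = 44157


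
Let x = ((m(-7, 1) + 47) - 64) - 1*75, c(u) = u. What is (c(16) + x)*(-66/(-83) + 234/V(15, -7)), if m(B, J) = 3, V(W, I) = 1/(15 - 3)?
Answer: -17018490/83 ≈ -2.0504e+5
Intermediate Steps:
V(W, I) = 1/12
x = -89 (x = ((3 + 47) - 64) - 1*75 = (50 - 64) - 75 = -14 - 75 = -89)
(c(16) + x)*(-66/(-83) + 234/V(15, -7)) = (16 - 89)*(-66/(-83) + 234/(1/12)) = -73*(-66*(-1/83) + 234*12) = -73*(66/83 + 2808) = -73*233130/83 = -17018490/83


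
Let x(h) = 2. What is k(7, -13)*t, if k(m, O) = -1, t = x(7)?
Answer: -2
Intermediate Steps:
t = 2
k(7, -13)*t = -1*2 = -2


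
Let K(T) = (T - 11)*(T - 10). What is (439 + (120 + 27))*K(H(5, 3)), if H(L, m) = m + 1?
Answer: 24612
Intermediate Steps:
H(L, m) = 1 + m
K(T) = (-11 + T)*(-10 + T)
(439 + (120 + 27))*K(H(5, 3)) = (439 + (120 + 27))*(110 + (1 + 3)**2 - 21*(1 + 3)) = (439 + 147)*(110 + 4**2 - 21*4) = 586*(110 + 16 - 84) = 586*42 = 24612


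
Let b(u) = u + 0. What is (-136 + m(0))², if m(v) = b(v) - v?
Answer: 18496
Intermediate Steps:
b(u) = u
m(v) = 0 (m(v) = v - v = 0)
(-136 + m(0))² = (-136 + 0)² = (-136)² = 18496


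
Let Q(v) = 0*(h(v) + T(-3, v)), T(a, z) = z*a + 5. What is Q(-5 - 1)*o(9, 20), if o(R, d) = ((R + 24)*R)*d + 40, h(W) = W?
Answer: 0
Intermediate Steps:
T(a, z) = 5 + a*z (T(a, z) = a*z + 5 = 5 + a*z)
o(R, d) = 40 + R*d*(24 + R) (o(R, d) = ((24 + R)*R)*d + 40 = (R*(24 + R))*d + 40 = R*d*(24 + R) + 40 = 40 + R*d*(24 + R))
Q(v) = 0 (Q(v) = 0*(v + (5 - 3*v)) = 0*(5 - 2*v) = 0)
Q(-5 - 1)*o(9, 20) = 0*(40 + 20*9² + 24*9*20) = 0*(40 + 20*81 + 4320) = 0*(40 + 1620 + 4320) = 0*5980 = 0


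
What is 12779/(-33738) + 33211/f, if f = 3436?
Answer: 538282037/57961884 ≈ 9.2868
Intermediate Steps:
12779/(-33738) + 33211/f = 12779/(-33738) + 33211/3436 = 12779*(-1/33738) + 33211*(1/3436) = -12779/33738 + 33211/3436 = 538282037/57961884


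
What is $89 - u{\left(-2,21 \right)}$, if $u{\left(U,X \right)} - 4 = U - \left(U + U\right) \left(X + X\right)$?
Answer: $-81$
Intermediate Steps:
$u{\left(U,X \right)} = 4 + U - 4 U X$ ($u{\left(U,X \right)} = 4 + \left(U - \left(U + U\right) \left(X + X\right)\right) = 4 + \left(U - 2 U 2 X\right) = 4 + \left(U - 4 U X\right) = 4 - \left(- U + 4 U X\right) = 4 + U - 4 U X$)
$89 - u{\left(-2,21 \right)} = 89 - \left(4 - 2 - \left(-8\right) 21\right) = 89 - \left(4 - 2 + 168\right) = 89 - 170 = -81$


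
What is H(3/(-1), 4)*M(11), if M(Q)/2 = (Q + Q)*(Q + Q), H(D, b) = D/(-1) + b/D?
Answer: 4840/3 ≈ 1613.3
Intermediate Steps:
H(D, b) = -D + b/D (H(D, b) = D*(-1) + b/D = -D + b/D)
M(Q) = 8*Q² (M(Q) = 2*((Q + Q)*(Q + Q)) = 2*((2*Q)*(2*Q)) = 2*(4*Q²) = 8*Q²)
H(3/(-1), 4)*M(11) = (-3/(-1) + 4/((3/(-1))))*(8*11²) = (-3*(-1) + 4/((3*(-1))))*(8*121) = (-1*(-3) + 4/(-3))*968 = (3 + 4*(-⅓))*968 = (3 - 4/3)*968 = (5/3)*968 = 4840/3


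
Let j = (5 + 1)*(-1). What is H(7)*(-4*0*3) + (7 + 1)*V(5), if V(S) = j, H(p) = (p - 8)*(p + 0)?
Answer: -48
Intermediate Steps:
j = -6 (j = 6*(-1) = -6)
H(p) = p*(-8 + p) (H(p) = (-8 + p)*p = p*(-8 + p))
V(S) = -6
H(7)*(-4*0*3) + (7 + 1)*V(5) = (7*(-8 + 7))*(-4*0*3) + (7 + 1)*(-6) = (7*(-1))*(0*3) + 8*(-6) = -7*0 - 48 = 0 - 48 = -48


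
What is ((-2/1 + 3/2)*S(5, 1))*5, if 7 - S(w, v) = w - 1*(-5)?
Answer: 15/2 ≈ 7.5000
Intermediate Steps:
S(w, v) = 2 - w (S(w, v) = 7 - (w - 1*(-5)) = 7 - (w + 5) = 7 - (5 + w) = 7 + (-5 - w) = 2 - w)
((-2/1 + 3/2)*S(5, 1))*5 = ((-2/1 + 3/2)*(2 - 1*5))*5 = ((-2*1 + 3*(½))*(2 - 5))*5 = ((-2 + 3/2)*(-3))*5 = -½*(-3)*5 = (3/2)*5 = 15/2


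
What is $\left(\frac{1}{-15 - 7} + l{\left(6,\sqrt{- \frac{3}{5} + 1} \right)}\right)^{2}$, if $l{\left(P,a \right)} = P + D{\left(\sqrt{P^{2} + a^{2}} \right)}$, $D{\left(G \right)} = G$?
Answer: $\frac{173893}{2420} + \frac{131 \sqrt{910}}{55} \approx 143.71$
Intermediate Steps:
$l{\left(P,a \right)} = P + \sqrt{P^{2} + a^{2}}$
$\left(\frac{1}{-15 - 7} + l{\left(6,\sqrt{- \frac{3}{5} + 1} \right)}\right)^{2} = \left(\frac{1}{-15 - 7} + \left(6 + \sqrt{6^{2} + \left(\sqrt{- \frac{3}{5} + 1}\right)^{2}}\right)\right)^{2} = \left(\frac{1}{-22} + \left(6 + \sqrt{36 + \left(\sqrt{\left(-3\right) \frac{1}{5} + 1}\right)^{2}}\right)\right)^{2} = \left(- \frac{1}{22} + \left(6 + \sqrt{36 + \left(\sqrt{- \frac{3}{5} + 1}\right)^{2}}\right)\right)^{2} = \left(- \frac{1}{22} + \left(6 + \sqrt{36 + \left(\sqrt{\frac{2}{5}}\right)^{2}}\right)\right)^{2} = \left(- \frac{1}{22} + \left(6 + \sqrt{36 + \left(\frac{\sqrt{10}}{5}\right)^{2}}\right)\right)^{2} = \left(- \frac{1}{22} + \left(6 + \sqrt{36 + \frac{2}{5}}\right)\right)^{2} = \left(- \frac{1}{22} + \left(6 + \sqrt{\frac{182}{5}}\right)\right)^{2} = \left(- \frac{1}{22} + \left(6 + \frac{\sqrt{910}}{5}\right)\right)^{2} = \left(\frac{131}{22} + \frac{\sqrt{910}}{5}\right)^{2}$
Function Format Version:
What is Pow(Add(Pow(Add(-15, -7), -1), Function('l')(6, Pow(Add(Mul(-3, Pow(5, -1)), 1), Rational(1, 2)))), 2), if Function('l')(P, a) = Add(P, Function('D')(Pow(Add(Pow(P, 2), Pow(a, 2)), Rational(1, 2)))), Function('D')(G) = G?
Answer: Add(Rational(173893, 2420), Mul(Rational(131, 55), Pow(910, Rational(1, 2)))) ≈ 143.71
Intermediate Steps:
Function('l')(P, a) = Add(P, Pow(Add(Pow(P, 2), Pow(a, 2)), Rational(1, 2)))
Pow(Add(Pow(Add(-15, -7), -1), Function('l')(6, Pow(Add(Mul(-3, Pow(5, -1)), 1), Rational(1, 2)))), 2) = Pow(Add(Pow(Add(-15, -7), -1), Add(6, Pow(Add(Pow(6, 2), Pow(Pow(Add(Mul(-3, Pow(5, -1)), 1), Rational(1, 2)), 2)), Rational(1, 2)))), 2) = Pow(Add(Pow(-22, -1), Add(6, Pow(Add(36, Pow(Pow(Add(Mul(-3, Rational(1, 5)), 1), Rational(1, 2)), 2)), Rational(1, 2)))), 2) = Pow(Add(Rational(-1, 22), Add(6, Pow(Add(36, Pow(Pow(Add(Rational(-3, 5), 1), Rational(1, 2)), 2)), Rational(1, 2)))), 2) = Pow(Add(Rational(-1, 22), Add(6, Pow(Add(36, Pow(Pow(Rational(2, 5), Rational(1, 2)), 2)), Rational(1, 2)))), 2) = Pow(Add(Rational(-1, 22), Add(6, Pow(Add(36, Pow(Mul(Rational(1, 5), Pow(10, Rational(1, 2))), 2)), Rational(1, 2)))), 2) = Pow(Add(Rational(-1, 22), Add(6, Pow(Add(36, Rational(2, 5)), Rational(1, 2)))), 2) = Pow(Add(Rational(-1, 22), Add(6, Pow(Rational(182, 5), Rational(1, 2)))), 2) = Pow(Add(Rational(-1, 22), Add(6, Mul(Rational(1, 5), Pow(910, Rational(1, 2))))), 2) = Pow(Add(Rational(131, 22), Mul(Rational(1, 5), Pow(910, Rational(1, 2)))), 2)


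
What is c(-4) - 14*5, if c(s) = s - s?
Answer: -70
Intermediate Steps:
c(s) = 0
c(-4) - 14*5 = 0 - 14*5 = 0 - 70 = -70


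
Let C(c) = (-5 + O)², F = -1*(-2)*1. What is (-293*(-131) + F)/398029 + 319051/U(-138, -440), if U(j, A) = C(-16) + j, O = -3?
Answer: -3432127297/796058 ≈ -4311.4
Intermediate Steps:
F = 2 (F = 2*1 = 2)
C(c) = 64 (C(c) = (-5 - 3)² = (-8)² = 64)
U(j, A) = 64 + j
(-293*(-131) + F)/398029 + 319051/U(-138, -440) = (-293*(-131) + 2)/398029 + 319051/(64 - 138) = (38383 + 2)*(1/398029) + 319051/(-74) = 38385*(1/398029) + 319051*(-1/74) = 38385/398029 - 8623/2 = -3432127297/796058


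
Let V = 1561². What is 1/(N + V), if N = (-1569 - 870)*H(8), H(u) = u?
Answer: 1/2417209 ≈ 4.1370e-7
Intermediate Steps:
N = -19512 (N = (-1569 - 870)*8 = -2439*8 = -19512)
V = 2436721
1/(N + V) = 1/(-19512 + 2436721) = 1/2417209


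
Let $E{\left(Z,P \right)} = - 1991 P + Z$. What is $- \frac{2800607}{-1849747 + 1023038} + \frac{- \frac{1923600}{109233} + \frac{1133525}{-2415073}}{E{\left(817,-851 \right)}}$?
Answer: $\frac{1823007155044183369567}{538133757050189550354} \approx 3.3876$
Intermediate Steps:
$E{\left(Z,P \right)} = Z - 1991 P$
$- \frac{2800607}{-1849747 + 1023038} + \frac{- \frac{1923600}{109233} + \frac{1133525}{-2415073}}{E{\left(817,-851 \right)}} = - \frac{2800607}{-1849747 + 1023038} + \frac{- \frac{1923600}{109233} + \frac{1133525}{-2415073}}{817 - -1694341} = - \frac{2800607}{-826709} + \frac{\left(-1923600\right) \frac{1}{109233} + 1133525 \left(- \frac{1}{2415073}\right)}{817 + 1694341} = \left(-2800607\right) \left(- \frac{1}{826709}\right) + \frac{- \frac{2800}{159} - \frac{1133525}{2415073}}{1695158} = \frac{2800607}{826709} - \frac{6942434875}{650934920328906} = \frac{1823007155044183369567}{538133757050189550354}$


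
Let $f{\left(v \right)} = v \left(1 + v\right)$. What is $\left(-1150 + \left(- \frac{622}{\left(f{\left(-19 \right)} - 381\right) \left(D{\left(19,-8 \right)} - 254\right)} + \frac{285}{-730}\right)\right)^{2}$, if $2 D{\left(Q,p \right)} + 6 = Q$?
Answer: $\frac{10514399694238897081}{7944111360900} \approx 1.3235 \cdot 10^{6}$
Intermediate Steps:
$D{\left(Q,p \right)} = -3 + \frac{Q}{2}$
$\left(-1150 + \left(- \frac{622}{\left(f{\left(-19 \right)} - 381\right) \left(D{\left(19,-8 \right)} - 254\right)} + \frac{285}{-730}\right)\right)^{2} = \left(-1150 - \left(\frac{57}{146} + 622 \frac{1}{\left(- 19 \left(1 - 19\right) - 381\right) \left(\left(-3 + \frac{1}{2} \cdot 19\right) - 254\right)}\right)\right)^{2} = \left(-1150 - \left(\frac{57}{146} + \frac{622}{\left(\left(-19\right) \left(-18\right) - 381\right) \left(\left(-3 + \frac{19}{2}\right) - 254\right)}\right)\right)^{2} = \left(-1150 - \left(\frac{57}{146} + \frac{622}{\left(342 - 381\right) \left(\frac{13}{2} - 254\right)}\right)\right)^{2} = \left(-1150 - \left(\frac{57}{146} + \frac{622}{\left(-39\right) \left(- \frac{495}{2}\right)}\right)\right)^{2} = \left(-1150 - \left(\frac{57}{146} + \frac{622}{\frac{19305}{2}}\right)\right)^{2} = \left(-1150 - \frac{1282009}{2818530}\right)^{2} = \left(- \frac{3242591509}{2818530}\right)^{2} = \frac{10514399694238897081}{7944111360900}$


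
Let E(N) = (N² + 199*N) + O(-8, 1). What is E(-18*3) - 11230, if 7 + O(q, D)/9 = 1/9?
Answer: -19122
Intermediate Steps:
O(q, D) = -62 (O(q, D) = -63 + 9/9 = -63 + 9*(⅑) = -63 + 1 = -62)
E(N) = -62 + N² + 199*N (E(N) = (N² + 199*N) - 62 = -62 + N² + 199*N)
E(-18*3) - 11230 = (-62 + (-18*3)² + 199*(-18*3)) - 11230 = (-62 + (-54)² + 199*(-54)) - 11230 = (-62 + 2916 - 10746) - 11230 = -7892 - 11230 = -19122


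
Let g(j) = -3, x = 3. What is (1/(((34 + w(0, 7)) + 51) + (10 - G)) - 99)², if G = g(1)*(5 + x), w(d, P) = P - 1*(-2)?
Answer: 160554241/16384 ≈ 9799.5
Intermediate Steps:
w(d, P) = 2 + P (w(d, P) = P + 2 = 2 + P)
G = -24 (G = -3*(5 + 3) = -3*8 = -24)
(1/(((34 + w(0, 7)) + 51) + (10 - G)) - 99)² = (1/(((34 + (2 + 7)) + 51) + (10 - 1*(-24))) - 99)² = (1/(((34 + 9) + 51) + (10 + 24)) - 99)² = (1/((43 + 51) + 34) - 99)² = (1/(94 + 34) - 99)² = (1/128 - 99)² = (-12671/128)² = 160554241/16384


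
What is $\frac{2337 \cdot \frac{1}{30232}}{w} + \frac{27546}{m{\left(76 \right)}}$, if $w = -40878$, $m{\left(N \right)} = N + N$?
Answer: $\frac{1418416632283}{7826883408} \approx 181.22$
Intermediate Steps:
$m{\left(N \right)} = 2 N$
$\frac{2337 \cdot \frac{1}{30232}}{w} + \frac{27546}{m{\left(76 \right)}} = \frac{2337 \cdot \frac{1}{30232}}{-40878} + \frac{27546}{2 \cdot 76} = 2337 \cdot \frac{1}{30232} \left(- \frac{1}{40878}\right) + \frac{27546}{152} = \frac{2337}{30232} \left(- \frac{1}{40878}\right) + 27546 \cdot \frac{1}{152} = - \frac{779}{411941232} + \frac{13773}{76} = \frac{1418416632283}{7826883408}$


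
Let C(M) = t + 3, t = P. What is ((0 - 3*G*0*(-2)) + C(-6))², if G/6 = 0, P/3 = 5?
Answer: 324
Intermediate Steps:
P = 15 (P = 3*5 = 15)
G = 0 (G = 6*0 = 0)
t = 15
C(M) = 18 (C(M) = 15 + 3 = 18)
((0 - 3*G*0*(-2)) + C(-6))² = ((0 - 3*0*0*(-2)) + 18)² = ((0 - 0*(-2)) + 18)² = ((0 - 3*0) + 18)² = ((0 + 0) + 18)² = (0 + 18)² = 18² = 324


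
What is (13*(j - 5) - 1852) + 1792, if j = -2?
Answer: -151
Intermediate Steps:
(13*(j - 5) - 1852) + 1792 = (13*(-2 - 5) - 1852) + 1792 = (13*(-7) - 1852) + 1792 = (-91 - 1852) + 1792 = -1943 + 1792 = -151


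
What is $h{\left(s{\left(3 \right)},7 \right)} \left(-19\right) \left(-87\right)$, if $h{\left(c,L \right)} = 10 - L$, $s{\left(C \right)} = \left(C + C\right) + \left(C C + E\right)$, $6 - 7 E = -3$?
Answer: $4959$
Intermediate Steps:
$E = \frac{9}{7}$ ($E = \frac{6}{7} - - \frac{3}{7} = \frac{6}{7} + \frac{3}{7} = \frac{9}{7} \approx 1.2857$)
$s{\left(C \right)} = \frac{9}{7} + C^{2} + 2 C$ ($s{\left(C \right)} = \left(C + C\right) + \left(C C + \frac{9}{7}\right) = 2 C + \left(C^{2} + \frac{9}{7}\right) = 2 C + \left(\frac{9}{7} + C^{2}\right) = \frac{9}{7} + C^{2} + 2 C$)
$h{\left(s{\left(3 \right)},7 \right)} \left(-19\right) \left(-87\right) = \left(10 - 7\right) \left(-19\right) \left(-87\right) = 3 \left(-19\right) \left(-87\right) = \left(-57\right) \left(-87\right) = 4959$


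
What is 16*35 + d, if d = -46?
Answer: 514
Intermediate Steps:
16*35 + d = 16*35 - 46 = 560 - 46 = 514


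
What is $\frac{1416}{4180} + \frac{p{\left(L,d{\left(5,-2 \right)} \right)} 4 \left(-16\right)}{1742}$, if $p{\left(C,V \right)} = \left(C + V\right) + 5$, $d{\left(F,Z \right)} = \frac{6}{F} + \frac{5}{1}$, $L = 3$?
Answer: $- \frac{166514}{910195} \approx -0.18294$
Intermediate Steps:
$d{\left(F,Z \right)} = 5 + \frac{6}{F}$ ($d{\left(F,Z \right)} = \frac{6}{F} + 5 \cdot 1 = \frac{6}{F} + 5 = 5 + \frac{6}{F}$)
$p{\left(C,V \right)} = 5 + C + V$
$\frac{1416}{4180} + \frac{p{\left(L,d{\left(5,-2 \right)} \right)} 4 \left(-16\right)}{1742} = \frac{1416}{4180} + \frac{\left(5 + 3 + \left(5 + \frac{6}{5}\right)\right) 4 \left(-16\right)}{1742} = 1416 \cdot \frac{1}{4180} + \left(5 + 3 + \left(5 + 6 \cdot \frac{1}{5}\right)\right) 4 \left(-16\right) \frac{1}{1742} = \frac{354}{1045} + \left(5 + 3 + \left(5 + \frac{6}{5}\right)\right) 4 \left(-16\right) \frac{1}{1742} = \frac{354}{1045} + \left(5 + 3 + \frac{31}{5}\right) 4 \left(-16\right) \frac{1}{1742} = \frac{354}{1045} + \frac{71}{5} \cdot 4 \left(-16\right) \frac{1}{1742} = \frac{354}{1045} + \frac{284}{5} \left(-16\right) \frac{1}{1742} = \frac{354}{1045} - \frac{2272}{4355} = - \frac{166514}{910195}$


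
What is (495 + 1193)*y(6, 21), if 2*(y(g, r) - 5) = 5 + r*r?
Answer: 384864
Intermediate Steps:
y(g, r) = 15/2 + r²/2 (y(g, r) = 5 + (5 + r*r)/2 = 5 + (5 + r²)/2 = 5 + (5/2 + r²/2) = 15/2 + r²/2)
(495 + 1193)*y(6, 21) = (495 + 1193)*(15/2 + (½)*21²) = 1688*(15/2 + (½)*441) = 1688*(15/2 + 441/2) = 1688*228 = 384864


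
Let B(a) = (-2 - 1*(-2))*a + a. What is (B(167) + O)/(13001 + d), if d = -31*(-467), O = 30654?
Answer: 30821/27478 ≈ 1.1217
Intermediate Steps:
d = 14477
B(a) = a (B(a) = (-2 + 2)*a + a = 0*a + a = 0 + a = a)
(B(167) + O)/(13001 + d) = (167 + 30654)/(13001 + 14477) = 30821/27478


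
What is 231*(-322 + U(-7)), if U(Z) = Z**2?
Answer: -63063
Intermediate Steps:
231*(-322 + U(-7)) = 231*(-322 + (-7)**2) = 231*(-322 + 49) = 231*(-273) = -63063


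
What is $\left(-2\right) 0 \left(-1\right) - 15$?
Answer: $-15$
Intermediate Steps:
$\left(-2\right) 0 \left(-1\right) - 15 = 0 \left(-1\right) - 15 = 0 - 15 = -15$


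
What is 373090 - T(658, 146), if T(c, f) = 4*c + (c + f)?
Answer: 369654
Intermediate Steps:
T(c, f) = f + 5*c
373090 - T(658, 146) = 373090 - (146 + 5*658) = 373090 - (146 + 3290) = 373090 - 1*3436 = 373090 - 3436 = 369654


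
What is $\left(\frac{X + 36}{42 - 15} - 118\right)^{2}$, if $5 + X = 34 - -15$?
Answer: $\frac{9647236}{729} \approx 13234.0$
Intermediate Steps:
$X = 44$ ($X = -5 + \left(34 - -15\right) = -5 + \left(34 + 15\right) = -5 + 49 = 44$)
$\left(\frac{X + 36}{42 - 15} - 118\right)^{2} = \left(\frac{44 + 36}{42 - 15} - 118\right)^{2} = \left(\frac{80}{27} - 118\right)^{2} = \left(- \frac{3106}{27}\right)^{2} = \frac{9647236}{729}$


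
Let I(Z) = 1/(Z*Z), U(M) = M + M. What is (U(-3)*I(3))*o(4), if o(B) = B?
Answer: -8/3 ≈ -2.6667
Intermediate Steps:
U(M) = 2*M
I(Z) = Z⁻² (I(Z) = 1/(Z²) = Z⁻²)
(U(-3)*I(3))*o(4) = ((2*(-3))/3²)*4 = -6*⅑*4 = -⅔*4 = -8/3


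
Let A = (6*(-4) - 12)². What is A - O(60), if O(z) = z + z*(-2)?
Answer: 1356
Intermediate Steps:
O(z) = -z (O(z) = z - 2*z = -z)
A = 1296 (A = (-24 - 12)² = (-36)² = 1296)
A - O(60) = 1296 - (-1)*60 = 1296 - 1*(-60) = 1296 + 60 = 1356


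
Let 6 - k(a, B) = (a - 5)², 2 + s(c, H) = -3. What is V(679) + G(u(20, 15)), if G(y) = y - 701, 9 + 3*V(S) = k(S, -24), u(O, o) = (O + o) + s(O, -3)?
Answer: -456292/3 ≈ -1.5210e+5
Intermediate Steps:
s(c, H) = -5 (s(c, H) = -2 - 3 = -5)
k(a, B) = 6 - (-5 + a)² (k(a, B) = 6 - (a - 5)² = 6 - (-5 + a)²)
u(O, o) = -5 + O + o (u(O, o) = (O + o) - 5 = -5 + O + o)
V(S) = -1 - (-5 + S)²/3 (V(S) = -3 + (6 - (-5 + S)²)/3 = -3 + (2 - (-5 + S)²/3) = -1 - (-5 + S)²/3)
G(y) = -701 + y
V(679) + G(u(20, 15)) = (-1 - (-5 + 679)²/3) + (-701 + (-5 + 20 + 15)) = (-1 - ⅓*674²) + (-701 + 30) = (-1 - ⅓*454276) - 671 = (-1 - 454276/3) - 671 = -454279/3 - 671 = -456292/3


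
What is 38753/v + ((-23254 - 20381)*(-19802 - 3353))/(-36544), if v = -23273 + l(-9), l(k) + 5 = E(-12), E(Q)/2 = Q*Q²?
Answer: -13506302831791/488483648 ≈ -27649.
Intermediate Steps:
E(Q) = 2*Q³ (E(Q) = 2*(Q*Q²) = 2*Q³)
l(k) = -3461 (l(k) = -5 + 2*(-12)³ = -5 + 2*(-1728) = -5 - 3456 = -3461)
v = -26734 (v = -23273 - 3461 = -26734)
38753/v + ((-23254 - 20381)*(-19802 - 3353))/(-36544) = 38753/(-26734) + ((-23254 - 20381)*(-19802 - 3353))/(-36544) = 38753*(-1/26734) - 43635*(-23155)*(-1/36544) = -38753/26734 + 1010368425*(-1/36544) = -38753/26734 - 1010368425/36544 = -13506302831791/488483648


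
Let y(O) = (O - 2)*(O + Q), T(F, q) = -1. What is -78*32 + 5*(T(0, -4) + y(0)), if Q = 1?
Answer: -2511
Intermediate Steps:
y(O) = (1 + O)*(-2 + O) (y(O) = (O - 2)*(O + 1) = (-2 + O)*(1 + O) = (1 + O)*(-2 + O))
-78*32 + 5*(T(0, -4) + y(0)) = -78*32 + 5*(-1 + (-2 + 0**2 - 1*0)) = -2496 + 5*(-1 + (-2 + 0 + 0)) = -2496 + 5*(-1 - 2) = -2496 + 5*(-3) = -2496 - 15 = -2511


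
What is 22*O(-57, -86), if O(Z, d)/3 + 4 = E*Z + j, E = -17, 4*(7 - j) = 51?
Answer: 126621/2 ≈ 63311.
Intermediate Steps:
j = -23/4 (j = 7 - ¼*51 = 7 - 51/4 = -23/4 ≈ -5.7500)
O(Z, d) = -117/4 - 51*Z (O(Z, d) = -12 + 3*(-17*Z - 23/4) = -12 + 3*(-23/4 - 17*Z) = -12 + (-69/4 - 51*Z) = -117/4 - 51*Z)
22*O(-57, -86) = 22*(-117/4 - 51*(-57)) = 22*(-117/4 + 2907) = 22*(11511/4) = 126621/2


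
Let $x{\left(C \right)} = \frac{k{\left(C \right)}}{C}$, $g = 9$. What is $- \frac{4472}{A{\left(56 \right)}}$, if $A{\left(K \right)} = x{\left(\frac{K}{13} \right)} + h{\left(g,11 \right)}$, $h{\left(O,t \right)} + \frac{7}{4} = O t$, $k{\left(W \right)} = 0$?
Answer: $- \frac{17888}{389} \approx -45.985$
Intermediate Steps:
$h{\left(O,t \right)} = - \frac{7}{4} + O t$
$x{\left(C \right)} = 0$ ($x{\left(C \right)} = \frac{0}{C} = 0$)
$A{\left(K \right)} = \frac{389}{4}$ ($A{\left(K \right)} = 0 + \left(- \frac{7}{4} + 9 \cdot 11\right) = 0 + \left(- \frac{7}{4} + 99\right) = 0 + \frac{389}{4} = \frac{389}{4}$)
$- \frac{4472}{A{\left(56 \right)}} = - \frac{4472}{\frac{389}{4}} = \left(-4472\right) \frac{4}{389} = - \frac{17888}{389}$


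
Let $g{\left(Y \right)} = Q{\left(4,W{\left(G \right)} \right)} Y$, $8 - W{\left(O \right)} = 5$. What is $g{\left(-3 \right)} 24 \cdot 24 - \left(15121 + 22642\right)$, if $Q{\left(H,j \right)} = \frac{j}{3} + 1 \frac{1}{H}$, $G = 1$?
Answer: $-39923$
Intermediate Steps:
$W{\left(O \right)} = 3$ ($W{\left(O \right)} = 8 - 5 = 3$)
$Q{\left(H,j \right)} = \frac{1}{H} + \frac{j}{3}$ ($Q{\left(H,j \right)} = j \frac{1}{3} + \frac{1}{H} = \frac{j}{3} + \frac{1}{H} = \frac{1}{H} + \frac{j}{3}$)
$g{\left(Y \right)} = \frac{5 Y}{4}$ ($g{\left(Y \right)} = \left(\frac{1}{4} + \frac{1}{3} \cdot 3\right) Y = \left(\frac{1}{4} + 1\right) Y = \frac{5 Y}{4}$)
$g{\left(-3 \right)} 24 \cdot 24 - \left(15121 + 22642\right) = \frac{5}{4} \left(-3\right) 24 \cdot 24 - \left(15121 + 22642\right) = \left(- \frac{15}{4}\right) 24 \cdot 24 - 37763 = \left(-90\right) 24 - 37763 = -2160 - 37763 = -39923$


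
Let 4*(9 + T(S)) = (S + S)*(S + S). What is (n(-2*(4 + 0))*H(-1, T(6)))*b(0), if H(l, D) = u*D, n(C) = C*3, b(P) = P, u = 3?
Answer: 0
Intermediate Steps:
T(S) = -9 + S² (T(S) = -9 + ((S + S)*(S + S))/4 = -9 + ((2*S)*(2*S))/4 = -9 + (4*S²)/4 = -9 + S²)
n(C) = 3*C
H(l, D) = 3*D
(n(-2*(4 + 0))*H(-1, T(6)))*b(0) = ((3*(-2*(4 + 0)))*(3*(-9 + 6²)))*0 = ((3*(-2*4))*(3*(-9 + 36)))*0 = ((3*(-8))*(3*27))*0 = -24*81*0 = -1944*0 = 0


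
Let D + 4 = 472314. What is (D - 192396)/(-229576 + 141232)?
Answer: -139957/44172 ≈ -3.1685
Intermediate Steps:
D = 472310 (D = -4 + 472314 = 472310)
(D - 192396)/(-229576 + 141232) = (472310 - 192396)/(-229576 + 141232) = 279914/(-88344) = 279914*(-1/88344) = -139957/44172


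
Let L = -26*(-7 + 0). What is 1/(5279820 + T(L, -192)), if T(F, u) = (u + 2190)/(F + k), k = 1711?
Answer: 631/3331567086 ≈ 1.8940e-7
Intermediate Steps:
L = 182 (L = -26*(-7) = 182)
T(F, u) = (2190 + u)/(1711 + F) (T(F, u) = (u + 2190)/(F + 1711) = (2190 + u)/(1711 + F))
1/(5279820 + T(L, -192)) = 1/(5279820 + (2190 - 192)/(1711 + 182)) = 1/(5279820 + 1998/1893) = 1/(5279820 + (1/1893)*1998) = 1/(5279820 + 666/631) = 1/(3331567086/631) = 631/3331567086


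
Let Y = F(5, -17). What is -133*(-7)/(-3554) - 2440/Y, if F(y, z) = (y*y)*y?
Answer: -1757627/88850 ≈ -19.782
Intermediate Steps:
F(y, z) = y³ (F(y, z) = y²*y = y³)
Y = 125 (Y = 5³ = 125)
-133*(-7)/(-3554) - 2440/Y = -133*(-7)/(-3554) - 2440/125 = 931*(-1/3554) - 2440*1/125 = -931/3554 - 488/25 = -1757627/88850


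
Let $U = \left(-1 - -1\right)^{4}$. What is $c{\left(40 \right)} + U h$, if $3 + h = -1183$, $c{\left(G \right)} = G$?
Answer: $40$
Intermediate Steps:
$h = -1186$ ($h = -3 - 1183 = -1186$)
$U = 0$ ($U = \left(-1 + 1\right)^{4} = 0^{4} = 0$)
$c{\left(40 \right)} + U h = 40 + 0 \left(-1186\right) = 40 + 0 = 40$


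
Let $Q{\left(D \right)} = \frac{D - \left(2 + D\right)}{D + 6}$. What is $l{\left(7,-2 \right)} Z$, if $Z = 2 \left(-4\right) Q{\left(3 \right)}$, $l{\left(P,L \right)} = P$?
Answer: $\frac{112}{9} \approx 12.444$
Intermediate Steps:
$Q{\left(D \right)} = - \frac{2}{6 + D}$
$Z = \frac{16}{9}$ ($Z = 2 \left(-4\right) \left(- \frac{2}{6 + 3}\right) = - 8 \left(- \frac{2}{9}\right) = - 8 \left(\left(-2\right) \frac{1}{9}\right) = \left(-8\right) \left(- \frac{2}{9}\right) = \frac{16}{9} \approx 1.7778$)
$l{\left(7,-2 \right)} Z = 7 \cdot \frac{16}{9} = \frac{112}{9}$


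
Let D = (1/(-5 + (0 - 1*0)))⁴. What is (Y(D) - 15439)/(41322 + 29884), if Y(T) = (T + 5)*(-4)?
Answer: -9661879/44503750 ≈ -0.21710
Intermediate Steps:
D = 1/625 (D = (1/(-5 + (0 + 0)))⁴ = (1/(-5 + 0))⁴ = (1/(-5))⁴ = (-⅕)⁴ = 1/625 ≈ 0.0016000)
Y(T) = -20 - 4*T (Y(T) = (5 + T)*(-4) = -20 - 4*T)
(Y(D) - 15439)/(41322 + 29884) = ((-20 - 4*1/625) - 15439)/(41322 + 29884) = ((-20 - 4/625) - 15439)/71206 = (-12504/625 - 15439)*(1/71206) = -9661879/625*1/71206 = -9661879/44503750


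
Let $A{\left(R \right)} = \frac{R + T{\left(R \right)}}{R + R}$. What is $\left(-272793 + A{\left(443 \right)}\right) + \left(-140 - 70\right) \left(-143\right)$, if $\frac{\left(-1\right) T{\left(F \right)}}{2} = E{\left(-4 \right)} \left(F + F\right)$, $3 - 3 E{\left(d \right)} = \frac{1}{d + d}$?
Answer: $- \frac{2913175}{12} \approx -2.4276 \cdot 10^{5}$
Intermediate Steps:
$E{\left(d \right)} = 1 - \frac{1}{6 d}$ ($E{\left(d \right)} = 1 - \frac{1}{3 \left(d + d\right)} = 1 - \frac{1}{3 \cdot 2 d} = 1 - \frac{\frac{1}{2} \frac{1}{d}}{3} = 1 - \frac{1}{6 d}$)
$T{\left(F \right)} = - \frac{25 F}{6}$ ($T{\left(F \right)} = - 2 \frac{- \frac{1}{6} - 4}{-4} \left(F + F\right) = - 2 \left(- \frac{1}{4}\right) \left(- \frac{25}{6}\right) 2 F = - 2 \frac{25 \cdot 2 F}{24} = - 2 \frac{25 F}{12} = - \frac{25 F}{6}$)
$A{\left(R \right)} = - \frac{19}{12}$ ($A{\left(R \right)} = \frac{R - \frac{25 R}{6}}{R + R} = \frac{\left(- \frac{19}{6}\right) R}{2 R} = - \frac{19 R}{6} \frac{1}{2 R} = - \frac{19}{12}$)
$\left(-272793 + A{\left(443 \right)}\right) + \left(-140 - 70\right) \left(-143\right) = \left(-272793 - \frac{19}{12}\right) + \left(-140 - 70\right) \left(-143\right) = - \frac{3273535}{12} + \left(-140 - 70\right) \left(-143\right) = - \frac{3273535}{12} - -30030 = - \frac{3273535}{12} + 30030 = - \frac{2913175}{12}$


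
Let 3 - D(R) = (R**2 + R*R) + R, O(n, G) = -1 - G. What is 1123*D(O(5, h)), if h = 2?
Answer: -13476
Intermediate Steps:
D(R) = 3 - R - 2*R**2 (D(R) = 3 - ((R**2 + R*R) + R) = 3 - ((R**2 + R**2) + R) = 3 - (2*R**2 + R) = 3 - (R + 2*R**2) = 3 + (-R - 2*R**2) = 3 - R - 2*R**2)
1123*D(O(5, h)) = 1123*(3 - (-1 - 1*2) - 2*(-1 - 1*2)**2) = 1123*(3 - (-1 - 2) - 2*(-1 - 2)**2) = 1123*(3 - 1*(-3) - 2*(-3)**2) = 1123*(3 + 3 - 2*9) = 1123*(3 + 3 - 18) = 1123*(-12) = -13476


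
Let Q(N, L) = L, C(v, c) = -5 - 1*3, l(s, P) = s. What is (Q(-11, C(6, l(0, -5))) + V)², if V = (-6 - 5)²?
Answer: 12769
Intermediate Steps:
C(v, c) = -8 (C(v, c) = -5 - 3 = -8)
V = 121 (V = (-11)² = 121)
(Q(-11, C(6, l(0, -5))) + V)² = (-8 + 121)² = 113² = 12769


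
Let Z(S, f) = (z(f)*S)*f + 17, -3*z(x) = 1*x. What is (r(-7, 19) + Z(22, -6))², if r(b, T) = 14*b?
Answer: 119025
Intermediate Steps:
z(x) = -x/3
Z(S, f) = 17 - S*f²/3 (Z(S, f) = ((-f/3)*S)*f + 17 = (-S*f/3)*f + 17 = -S*f²/3 + 17 = 17 - S*f²/3)
(r(-7, 19) + Z(22, -6))² = (14*(-7) + (17 - ⅓*22*(-6)²))² = (-98 + (17 - ⅓*22*36))² = (-98 + (17 - 264))² = (-98 - 247)² = (-345)² = 119025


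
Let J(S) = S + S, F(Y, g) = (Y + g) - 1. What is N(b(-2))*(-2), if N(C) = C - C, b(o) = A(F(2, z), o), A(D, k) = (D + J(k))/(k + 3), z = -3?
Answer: 0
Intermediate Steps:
F(Y, g) = -1 + Y + g
J(S) = 2*S
A(D, k) = (D + 2*k)/(3 + k) (A(D, k) = (D + 2*k)/(k + 3) = (D + 2*k)/(3 + k))
b(o) = (-2 + 2*o)/(3 + o) (b(o) = ((-1 + 2 - 3) + 2*o)/(3 + o) = (-2 + 2*o)/(3 + o))
N(C) = 0
N(b(-2))*(-2) = 0*(-2) = 0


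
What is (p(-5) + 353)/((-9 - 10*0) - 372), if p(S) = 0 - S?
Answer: -358/381 ≈ -0.93963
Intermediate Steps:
p(S) = -S
(p(-5) + 353)/((-9 - 10*0) - 372) = (-1*(-5) + 353)/((-9 - 10*0) - 372) = (5 + 353)/((-9 + 0) - 372) = 358/(-9 - 372) = 358/(-381) = 358*(-1/381) = -358/381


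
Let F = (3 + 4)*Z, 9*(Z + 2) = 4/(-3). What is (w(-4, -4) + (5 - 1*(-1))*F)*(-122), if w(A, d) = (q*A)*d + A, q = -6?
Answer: 208864/9 ≈ 23207.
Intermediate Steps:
w(A, d) = A - 6*A*d (w(A, d) = (-6*A)*d + A = -6*A*d + A = A - 6*A*d)
Z = -58/27 (Z = -2 + (4/(-3))/9 = -2 + (4*(-⅓))/9 = -2 + (⅑)*(-4/3) = -2 - 4/27 = -58/27 ≈ -2.1481)
F = -406/27 (F = (3 + 4)*(-58/27) = 7*(-58/27) = -406/27 ≈ -15.037)
(w(-4, -4) + (5 - 1*(-1))*F)*(-122) = (-4*(1 - 6*(-4)) + (5 - 1*(-1))*(-406/27))*(-122) = (-4*(1 + 24) + (5 + 1)*(-406/27))*(-122) = (-4*25 + 6*(-406/27))*(-122) = (-100 - 812/9)*(-122) = -1712/9*(-122) = 208864/9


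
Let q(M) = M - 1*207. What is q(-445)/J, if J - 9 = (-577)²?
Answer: -326/166469 ≈ -0.0019583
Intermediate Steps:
q(M) = -207 + M (q(M) = M - 207 = -207 + M)
J = 332938 (J = 9 + (-577)² = 9 + 332929 = 332938)
q(-445)/J = (-207 - 445)/332938 = -652*1/332938 = -326/166469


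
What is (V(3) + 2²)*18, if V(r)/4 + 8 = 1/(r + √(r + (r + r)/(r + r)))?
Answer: -2448/5 ≈ -489.60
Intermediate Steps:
V(r) = -32 + 4/(r + √(1 + r)) (V(r) = -32 + 4/(r + √(r + (r + r)/(r + r))) = -32 + 4/(r + √(r + (2*r)/((2*r)))) = -32 + 4/(r + √(r + (2*r)*(1/(2*r)))) = -32 + 4/(r + √(r + 1)) = -32 + 4/(r + √(1 + r)))
(V(3) + 2²)*18 = (4*(1 - 8*3 - 8*√(1 + 3))/(3 + √(1 + 3)) + 2²)*18 = (4*(1 - 24 - 8*√4)/(3 + √4) + 4)*18 = (4*(1 - 24 - 8*2)/(3 + 2) + 4)*18 = (4*(1 - 24 - 16)/5 + 4)*18 = (4*(⅕)*(-39) + 4)*18 = (-156/5 + 4)*18 = -136/5*18 = -2448/5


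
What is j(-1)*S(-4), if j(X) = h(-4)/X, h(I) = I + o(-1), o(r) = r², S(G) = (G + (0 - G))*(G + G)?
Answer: 0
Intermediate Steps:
S(G) = 0 (S(G) = (G - G)*(2*G) = 0*(2*G) = 0)
h(I) = 1 + I (h(I) = I + (-1)² = I + 1 = 1 + I)
j(X) = -3/X (j(X) = (1 - 4)/X = -3/X)
j(-1)*S(-4) = -3/(-1)*0 = -3*(-1)*0 = 3*0 = 0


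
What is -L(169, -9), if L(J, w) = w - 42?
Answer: 51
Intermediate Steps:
L(J, w) = -42 + w
-L(169, -9) = -(-42 - 9) = -1*(-51) = 51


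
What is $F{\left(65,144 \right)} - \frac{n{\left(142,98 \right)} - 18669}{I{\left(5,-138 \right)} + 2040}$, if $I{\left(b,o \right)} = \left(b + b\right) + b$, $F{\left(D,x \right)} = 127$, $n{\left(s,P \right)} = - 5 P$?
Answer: $\frac{280144}{2055} \approx 136.32$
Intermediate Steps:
$I{\left(b,o \right)} = 3 b$ ($I{\left(b,o \right)} = 2 b + b = 3 b$)
$F{\left(65,144 \right)} - \frac{n{\left(142,98 \right)} - 18669}{I{\left(5,-138 \right)} + 2040} = 127 - \frac{\left(-5\right) 98 - 18669}{3 \cdot 5 + 2040} = 127 - \frac{-490 - 18669}{15 + 2040} = 127 - - \frac{19159}{2055} = 127 + \frac{19159}{2055} = \frac{280144}{2055}$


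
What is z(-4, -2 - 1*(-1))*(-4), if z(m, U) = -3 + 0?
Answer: 12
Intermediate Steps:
z(m, U) = -3
z(-4, -2 - 1*(-1))*(-4) = -3*(-4) = 12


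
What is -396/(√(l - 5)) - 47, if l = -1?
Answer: -47 + 66*I*√6 ≈ -47.0 + 161.67*I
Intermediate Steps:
-396/(√(l - 5)) - 47 = -396/(√(-1 - 5)) - 47 = -396/(√(-6)) - 47 = -396/(I*√6) - 47 = -396*(-I*√6/6) - 47 = -(-66)*I*√6 - 47 = 66*I*√6 - 47 = -47 + 66*I*√6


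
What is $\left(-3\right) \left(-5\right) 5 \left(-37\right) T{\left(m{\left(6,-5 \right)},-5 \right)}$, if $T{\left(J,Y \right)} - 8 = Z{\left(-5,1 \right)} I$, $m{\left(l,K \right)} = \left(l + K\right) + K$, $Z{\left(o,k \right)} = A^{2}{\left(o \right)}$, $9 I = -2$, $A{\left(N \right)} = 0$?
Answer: $-22200$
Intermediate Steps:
$I = - \frac{2}{9}$ ($I = \frac{1}{9} \left(-2\right) = - \frac{2}{9} \approx -0.22222$)
$Z{\left(o,k \right)} = 0$ ($Z{\left(o,k \right)} = 0^{2} = 0$)
$m{\left(l,K \right)} = l + 2 K$ ($m{\left(l,K \right)} = \left(K + l\right) + K = l + 2 K$)
$T{\left(J,Y \right)} = 8$ ($T{\left(J,Y \right)} = 8 + 0 \left(- \frac{2}{9}\right) = 8 + 0 = 8$)
$\left(-3\right) \left(-5\right) 5 \left(-37\right) T{\left(m{\left(6,-5 \right)},-5 \right)} = \left(-3\right) \left(-5\right) 5 \left(-37\right) 8 = 15 \cdot 5 \left(-37\right) 8 = 75 \left(-37\right) 8 = \left(-2775\right) 8 = -22200$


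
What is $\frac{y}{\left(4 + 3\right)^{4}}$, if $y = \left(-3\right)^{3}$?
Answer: $- \frac{27}{2401} \approx -0.011245$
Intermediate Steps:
$y = -27$
$\frac{y}{\left(4 + 3\right)^{4}} = - \frac{27}{\left(4 + 3\right)^{4}} = - \frac{27}{7^{4}} = - \frac{27}{2401}$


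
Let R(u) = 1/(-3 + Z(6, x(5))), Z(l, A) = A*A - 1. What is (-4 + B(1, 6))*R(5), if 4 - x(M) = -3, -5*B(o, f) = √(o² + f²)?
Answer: -4/45 - √37/225 ≈ -0.11592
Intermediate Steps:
B(o, f) = -√(f² + o²)/5 (B(o, f) = -√(o² + f²)/5 = -√(f² + o²)/5)
x(M) = 7 (x(M) = 4 - 1*(-3) = 4 + 3 = 7)
Z(l, A) = -1 + A² (Z(l, A) = A² - 1 = -1 + A²)
R(u) = 1/45 (R(u) = 1/(-3 + (-1 + 7²)) = 1/(-3 + (-1 + 49)) = 1/(-3 + 48) = 1/45)
(-4 + B(1, 6))*R(5) = (-4 - √(6² + 1²)/5)*(1/45) = (-4 - √(36 + 1)/5)*(1/45) = (-4 - √37/5)*(1/45) = -4/45 - √37/225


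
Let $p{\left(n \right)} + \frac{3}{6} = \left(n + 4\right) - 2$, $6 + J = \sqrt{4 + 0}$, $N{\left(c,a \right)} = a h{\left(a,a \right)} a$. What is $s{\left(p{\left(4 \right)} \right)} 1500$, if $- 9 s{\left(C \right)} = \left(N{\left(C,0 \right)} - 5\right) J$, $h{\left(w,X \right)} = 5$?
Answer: $- \frac{10000}{3} \approx -3333.3$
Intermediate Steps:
$N{\left(c,a \right)} = 5 a^{2}$ ($N{\left(c,a \right)} = a 5 a = 5 a a = 5 a^{2}$)
$J = -4$ ($J = -6 + \sqrt{4 + 0} = -6 + \sqrt{4} = -6 + 2 = -4$)
$p{\left(n \right)} = \frac{3}{2} + n$ ($p{\left(n \right)} = - \frac{1}{2} + \left(\left(n + 4\right) - 2\right) = - \frac{1}{2} + \left(\left(4 + n\right) - 2\right) = - \frac{1}{2} + \left(2 + n\right) = \frac{3}{2} + n$)
$s{\left(C \right)} = - \frac{20}{9}$ ($s{\left(C \right)} = - \frac{\left(5 \cdot 0^{2} - 5\right) \left(-4\right)}{9} = - \frac{\left(5 \cdot 0 - 5\right) \left(-4\right)}{9} = - \frac{\left(0 - 5\right) \left(-4\right)}{9} = - \frac{\left(-5\right) \left(-4\right)}{9} = \left(- \frac{1}{9}\right) 20 = - \frac{20}{9}$)
$s{\left(p{\left(4 \right)} \right)} 1500 = \left(- \frac{20}{9}\right) 1500 = - \frac{10000}{3}$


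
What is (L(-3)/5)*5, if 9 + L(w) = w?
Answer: -12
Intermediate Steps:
L(w) = -9 + w
(L(-3)/5)*5 = ((-9 - 3)/5)*5 = ((⅕)*(-12))*5 = -12/5*5 = -12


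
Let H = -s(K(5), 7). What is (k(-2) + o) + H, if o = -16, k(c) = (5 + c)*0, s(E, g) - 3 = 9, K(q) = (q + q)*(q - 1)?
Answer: -28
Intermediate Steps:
K(q) = 2*q*(-1 + q) (K(q) = (2*q)*(-1 + q) = 2*q*(-1 + q))
s(E, g) = 12 (s(E, g) = 3 + 9 = 12)
k(c) = 0
H = -12 (H = -1*12 = -12)
(k(-2) + o) + H = (0 - 16) - 12 = -16 - 12 = -28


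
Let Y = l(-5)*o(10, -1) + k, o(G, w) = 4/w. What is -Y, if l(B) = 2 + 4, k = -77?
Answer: 101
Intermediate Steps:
l(B) = 6
Y = -101 (Y = 6*(4/(-1)) - 77 = 6*(4*(-1)) - 77 = 6*(-4) - 77 = -24 - 77 = -101)
-Y = -1*(-101) = 101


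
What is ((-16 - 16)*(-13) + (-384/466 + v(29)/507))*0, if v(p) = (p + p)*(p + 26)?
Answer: 0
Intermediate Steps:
v(p) = 2*p*(26 + p) (v(p) = (2*p)*(26 + p) = 2*p*(26 + p))
((-16 - 16)*(-13) + (-384/466 + v(29)/507))*0 = ((-16 - 16)*(-13) + (-384/466 + (2*29*(26 + 29))/507))*0 = (-32*(-13) + (-384*1/466 + (2*29*55)*(1/507)))*0 = (416 + (-192/233 + 3190*(1/507)))*0 = (416 + (-192/233 + 3190/507))*0 = (416 + 645926/118131)*0 = (49788422/118131)*0 = 0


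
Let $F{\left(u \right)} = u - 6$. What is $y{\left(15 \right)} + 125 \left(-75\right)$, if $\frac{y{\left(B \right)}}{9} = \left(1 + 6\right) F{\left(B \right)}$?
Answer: $-8808$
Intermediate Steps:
$F{\left(u \right)} = -6 + u$ ($F{\left(u \right)} = u - 6 = -6 + u$)
$y{\left(B \right)} = -378 + 63 B$ ($y{\left(B \right)} = 9 \left(1 + 6\right) \left(-6 + B\right) = 9 \cdot 7 \left(-6 + B\right) = 9 \left(-42 + 7 B\right) = -378 + 63 B$)
$y{\left(15 \right)} + 125 \left(-75\right) = \left(-378 + 63 \cdot 15\right) + 125 \left(-75\right) = \left(-378 + 945\right) - 9375 = 567 - 9375 = -8808$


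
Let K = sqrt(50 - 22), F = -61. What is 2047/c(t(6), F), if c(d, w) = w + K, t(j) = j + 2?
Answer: -124867/3693 - 4094*sqrt(7)/3693 ≈ -36.745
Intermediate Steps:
t(j) = 2 + j
K = 2*sqrt(7) (K = sqrt(28) = 2*sqrt(7) ≈ 5.2915)
c(d, w) = w + 2*sqrt(7)
2047/c(t(6), F) = 2047/(-61 + 2*sqrt(7))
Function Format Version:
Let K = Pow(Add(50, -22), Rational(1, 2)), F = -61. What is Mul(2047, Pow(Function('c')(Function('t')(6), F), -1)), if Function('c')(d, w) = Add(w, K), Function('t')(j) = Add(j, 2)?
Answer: Add(Rational(-124867, 3693), Mul(Rational(-4094, 3693), Pow(7, Rational(1, 2)))) ≈ -36.745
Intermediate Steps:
Function('t')(j) = Add(2, j)
K = Mul(2, Pow(7, Rational(1, 2))) (K = Pow(28, Rational(1, 2)) = Mul(2, Pow(7, Rational(1, 2))) ≈ 5.2915)
Function('c')(d, w) = Add(w, Mul(2, Pow(7, Rational(1, 2))))
Mul(2047, Pow(Function('c')(Function('t')(6), F), -1)) = Mul(2047, Pow(Add(-61, Mul(2, Pow(7, Rational(1, 2)))), -1))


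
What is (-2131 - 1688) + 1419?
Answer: -2400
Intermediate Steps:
(-2131 - 1688) + 1419 = -3819 + 1419 = -2400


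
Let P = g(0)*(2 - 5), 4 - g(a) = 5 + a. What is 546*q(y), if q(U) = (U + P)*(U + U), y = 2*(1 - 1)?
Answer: 0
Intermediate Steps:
g(a) = -1 - a (g(a) = 4 - (5 + a) = 4 + (-5 - a) = -1 - a)
y = 0 (y = 2*0 = 0)
P = 3 (P = (-1 - 1*0)*(2 - 5) = (-1 + 0)*(-3) = -1*(-3) = 3)
q(U) = 2*U*(3 + U) (q(U) = (U + 3)*(U + U) = (3 + U)*(2*U) = 2*U*(3 + U))
546*q(y) = 546*(2*0*(3 + 0)) = 546*(2*0*3) = 546*0 = 0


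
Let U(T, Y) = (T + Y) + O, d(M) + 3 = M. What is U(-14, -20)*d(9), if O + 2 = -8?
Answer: -264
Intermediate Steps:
O = -10 (O = -2 - 8 = -10)
d(M) = -3 + M
U(T, Y) = -10 + T + Y (U(T, Y) = (T + Y) - 10 = -10 + T + Y)
U(-14, -20)*d(9) = (-10 - 14 - 20)*(-3 + 9) = -44*6 = -264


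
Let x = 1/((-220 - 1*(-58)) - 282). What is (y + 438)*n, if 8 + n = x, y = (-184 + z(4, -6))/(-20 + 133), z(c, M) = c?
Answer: -29202107/8362 ≈ -3492.2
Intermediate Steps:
y = -180/113 (y = (-184 + 4)/(-20 + 133) = -180/113 ≈ -1.5929)
x = -1/444 (x = 1/((-220 + 58) - 282) = 1/(-162 - 282) = 1/(-444) = -1/444 ≈ -0.0022523)
n = -3553/444 (n = -8 - 1/444 = -3553/444 ≈ -8.0023)
(y + 438)*n = (-180/113 + 438)*(-3553/444) = (49314/113)*(-3553/444) = -29202107/8362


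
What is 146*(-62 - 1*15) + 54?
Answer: -11188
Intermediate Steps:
146*(-62 - 1*15) + 54 = 146*(-62 - 15) + 54 = 146*(-77) + 54 = -11242 + 54 = -11188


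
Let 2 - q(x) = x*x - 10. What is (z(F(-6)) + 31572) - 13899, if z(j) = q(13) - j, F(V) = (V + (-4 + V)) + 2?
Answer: 17530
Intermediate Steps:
q(x) = 12 - x**2 (q(x) = 2 - (x*x - 10) = 2 - (x**2 - 10) = 2 - (-10 + x**2) = 2 + (10 - x**2) = 12 - x**2)
F(V) = -2 + 2*V (F(V) = (-4 + 2*V) + 2 = -2 + 2*V)
z(j) = -157 - j (z(j) = (12 - 1*13**2) - j = (12 - 1*169) - j = (12 - 169) - j = -157 - j)
(z(F(-6)) + 31572) - 13899 = ((-157 - (-2 + 2*(-6))) + 31572) - 13899 = ((-157 - (-2 - 12)) + 31572) - 13899 = ((-157 - 1*(-14)) + 31572) - 13899 = ((-157 + 14) + 31572) - 13899 = (-143 + 31572) - 13899 = 31429 - 13899 = 17530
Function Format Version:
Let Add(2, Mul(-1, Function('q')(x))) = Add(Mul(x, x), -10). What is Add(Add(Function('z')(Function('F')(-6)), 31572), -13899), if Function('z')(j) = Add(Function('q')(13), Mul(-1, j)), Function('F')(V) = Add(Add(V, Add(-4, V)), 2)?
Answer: 17530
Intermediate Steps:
Function('q')(x) = Add(12, Mul(-1, Pow(x, 2))) (Function('q')(x) = Add(2, Mul(-1, Add(Mul(x, x), -10))) = Add(2, Mul(-1, Add(Pow(x, 2), -10))) = Add(2, Mul(-1, Add(-10, Pow(x, 2)))) = Add(2, Add(10, Mul(-1, Pow(x, 2)))) = Add(12, Mul(-1, Pow(x, 2))))
Function('F')(V) = Add(-2, Mul(2, V)) (Function('F')(V) = Add(Add(-4, Mul(2, V)), 2) = Add(-2, Mul(2, V)))
Function('z')(j) = Add(-157, Mul(-1, j)) (Function('z')(j) = Add(Add(12, Mul(-1, Pow(13, 2))), Mul(-1, j)) = Add(Add(12, Mul(-1, 169)), Mul(-1, j)) = Add(Add(12, -169), Mul(-1, j)) = Add(-157, Mul(-1, j)))
Add(Add(Function('z')(Function('F')(-6)), 31572), -13899) = Add(Add(Add(-157, Mul(-1, Add(-2, Mul(2, -6)))), 31572), -13899) = Add(Add(Add(-157, Mul(-1, Add(-2, -12))), 31572), -13899) = Add(Add(Add(-157, Mul(-1, -14)), 31572), -13899) = Add(Add(Add(-157, 14), 31572), -13899) = Add(Add(-143, 31572), -13899) = Add(31429, -13899) = 17530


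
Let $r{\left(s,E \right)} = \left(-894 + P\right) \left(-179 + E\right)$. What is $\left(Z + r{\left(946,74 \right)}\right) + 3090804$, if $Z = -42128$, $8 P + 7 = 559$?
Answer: $3135301$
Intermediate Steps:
$P = 69$ ($P = - \frac{7}{8} + \frac{1}{8} \cdot 559 = - \frac{7}{8} + \frac{559}{8} = 69$)
$r{\left(s,E \right)} = 147675 - 825 E$ ($r{\left(s,E \right)} = \left(-894 + 69\right) \left(-179 + E\right) = - 825 \left(-179 + E\right) = 147675 - 825 E$)
$\left(Z + r{\left(946,74 \right)}\right) + 3090804 = \left(-42128 + \left(147675 - 61050\right)\right) + 3090804 = \left(-42128 + 86625\right) + 3090804 = 44497 + 3090804 = 3135301$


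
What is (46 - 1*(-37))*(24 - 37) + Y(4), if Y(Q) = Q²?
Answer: -1063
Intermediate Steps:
(46 - 1*(-37))*(24 - 37) + Y(4) = (46 - 1*(-37))*(24 - 37) + 4² = (46 + 37)*(-13) + 16 = 83*(-13) + 16 = -1079 + 16 = -1063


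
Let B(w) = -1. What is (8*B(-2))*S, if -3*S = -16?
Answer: -128/3 ≈ -42.667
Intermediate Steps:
S = 16/3 (S = -1/3*(-16) = 16/3 ≈ 5.3333)
(8*B(-2))*S = (8*(-1))*(16/3) = -8*16/3 = -128/3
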